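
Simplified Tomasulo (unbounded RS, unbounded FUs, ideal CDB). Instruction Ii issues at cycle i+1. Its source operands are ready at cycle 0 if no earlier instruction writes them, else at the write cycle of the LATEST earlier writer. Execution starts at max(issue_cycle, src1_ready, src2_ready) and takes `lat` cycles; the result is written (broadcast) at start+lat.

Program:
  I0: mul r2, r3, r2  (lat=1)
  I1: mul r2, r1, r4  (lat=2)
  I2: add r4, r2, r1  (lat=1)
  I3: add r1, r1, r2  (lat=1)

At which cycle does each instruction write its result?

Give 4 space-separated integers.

I0 mul r2: issue@1 deps=(None,None) exec_start@1 write@2
I1 mul r2: issue@2 deps=(None,None) exec_start@2 write@4
I2 add r4: issue@3 deps=(1,None) exec_start@4 write@5
I3 add r1: issue@4 deps=(None,1) exec_start@4 write@5

Answer: 2 4 5 5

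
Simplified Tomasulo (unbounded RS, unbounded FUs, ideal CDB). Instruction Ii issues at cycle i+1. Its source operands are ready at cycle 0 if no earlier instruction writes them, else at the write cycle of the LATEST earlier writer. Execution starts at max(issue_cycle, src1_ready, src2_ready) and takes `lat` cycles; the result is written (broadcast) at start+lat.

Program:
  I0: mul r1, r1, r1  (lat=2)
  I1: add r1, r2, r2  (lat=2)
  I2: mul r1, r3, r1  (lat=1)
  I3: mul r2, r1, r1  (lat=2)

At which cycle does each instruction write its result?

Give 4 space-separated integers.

Answer: 3 4 5 7

Derivation:
I0 mul r1: issue@1 deps=(None,None) exec_start@1 write@3
I1 add r1: issue@2 deps=(None,None) exec_start@2 write@4
I2 mul r1: issue@3 deps=(None,1) exec_start@4 write@5
I3 mul r2: issue@4 deps=(2,2) exec_start@5 write@7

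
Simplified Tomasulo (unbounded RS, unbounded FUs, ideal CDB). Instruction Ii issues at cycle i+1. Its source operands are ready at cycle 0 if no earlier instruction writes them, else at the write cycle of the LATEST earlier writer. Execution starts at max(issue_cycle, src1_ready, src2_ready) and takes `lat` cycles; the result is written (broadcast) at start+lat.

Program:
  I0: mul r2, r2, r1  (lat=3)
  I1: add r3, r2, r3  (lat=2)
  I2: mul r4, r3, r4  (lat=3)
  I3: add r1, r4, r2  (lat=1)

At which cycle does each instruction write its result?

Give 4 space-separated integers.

I0 mul r2: issue@1 deps=(None,None) exec_start@1 write@4
I1 add r3: issue@2 deps=(0,None) exec_start@4 write@6
I2 mul r4: issue@3 deps=(1,None) exec_start@6 write@9
I3 add r1: issue@4 deps=(2,0) exec_start@9 write@10

Answer: 4 6 9 10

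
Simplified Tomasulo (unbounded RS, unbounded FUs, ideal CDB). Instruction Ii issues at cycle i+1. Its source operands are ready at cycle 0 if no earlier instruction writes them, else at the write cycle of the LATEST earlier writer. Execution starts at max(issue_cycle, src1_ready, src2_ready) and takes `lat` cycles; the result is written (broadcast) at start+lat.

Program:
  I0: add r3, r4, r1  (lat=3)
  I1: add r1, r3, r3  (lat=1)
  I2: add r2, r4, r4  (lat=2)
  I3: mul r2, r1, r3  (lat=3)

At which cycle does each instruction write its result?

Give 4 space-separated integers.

I0 add r3: issue@1 deps=(None,None) exec_start@1 write@4
I1 add r1: issue@2 deps=(0,0) exec_start@4 write@5
I2 add r2: issue@3 deps=(None,None) exec_start@3 write@5
I3 mul r2: issue@4 deps=(1,0) exec_start@5 write@8

Answer: 4 5 5 8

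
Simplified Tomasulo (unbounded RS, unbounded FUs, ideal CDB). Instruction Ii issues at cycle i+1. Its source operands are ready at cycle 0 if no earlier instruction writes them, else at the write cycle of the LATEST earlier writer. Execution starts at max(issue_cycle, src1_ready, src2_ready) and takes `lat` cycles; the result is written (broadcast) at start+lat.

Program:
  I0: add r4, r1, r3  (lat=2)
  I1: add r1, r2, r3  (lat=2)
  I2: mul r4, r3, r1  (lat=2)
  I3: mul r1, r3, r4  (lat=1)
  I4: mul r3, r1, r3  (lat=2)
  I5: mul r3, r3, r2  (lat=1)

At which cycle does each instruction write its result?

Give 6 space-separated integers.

Answer: 3 4 6 7 9 10

Derivation:
I0 add r4: issue@1 deps=(None,None) exec_start@1 write@3
I1 add r1: issue@2 deps=(None,None) exec_start@2 write@4
I2 mul r4: issue@3 deps=(None,1) exec_start@4 write@6
I3 mul r1: issue@4 deps=(None,2) exec_start@6 write@7
I4 mul r3: issue@5 deps=(3,None) exec_start@7 write@9
I5 mul r3: issue@6 deps=(4,None) exec_start@9 write@10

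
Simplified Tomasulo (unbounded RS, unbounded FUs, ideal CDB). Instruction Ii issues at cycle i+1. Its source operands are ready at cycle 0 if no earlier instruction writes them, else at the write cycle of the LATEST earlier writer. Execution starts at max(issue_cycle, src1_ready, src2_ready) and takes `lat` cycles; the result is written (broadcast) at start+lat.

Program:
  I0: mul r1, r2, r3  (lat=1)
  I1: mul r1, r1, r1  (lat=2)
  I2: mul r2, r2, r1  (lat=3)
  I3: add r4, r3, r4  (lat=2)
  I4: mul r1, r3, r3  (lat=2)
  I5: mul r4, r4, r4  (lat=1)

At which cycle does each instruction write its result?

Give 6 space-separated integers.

Answer: 2 4 7 6 7 7

Derivation:
I0 mul r1: issue@1 deps=(None,None) exec_start@1 write@2
I1 mul r1: issue@2 deps=(0,0) exec_start@2 write@4
I2 mul r2: issue@3 deps=(None,1) exec_start@4 write@7
I3 add r4: issue@4 deps=(None,None) exec_start@4 write@6
I4 mul r1: issue@5 deps=(None,None) exec_start@5 write@7
I5 mul r4: issue@6 deps=(3,3) exec_start@6 write@7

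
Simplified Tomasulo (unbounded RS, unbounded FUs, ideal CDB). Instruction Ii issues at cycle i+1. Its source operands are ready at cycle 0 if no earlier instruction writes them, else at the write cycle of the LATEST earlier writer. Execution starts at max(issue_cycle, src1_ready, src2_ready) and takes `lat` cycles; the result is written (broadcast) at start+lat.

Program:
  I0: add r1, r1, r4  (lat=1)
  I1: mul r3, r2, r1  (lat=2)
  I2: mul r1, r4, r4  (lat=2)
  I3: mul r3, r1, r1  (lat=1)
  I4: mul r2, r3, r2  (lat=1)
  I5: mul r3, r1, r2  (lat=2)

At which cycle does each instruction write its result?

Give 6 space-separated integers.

I0 add r1: issue@1 deps=(None,None) exec_start@1 write@2
I1 mul r3: issue@2 deps=(None,0) exec_start@2 write@4
I2 mul r1: issue@3 deps=(None,None) exec_start@3 write@5
I3 mul r3: issue@4 deps=(2,2) exec_start@5 write@6
I4 mul r2: issue@5 deps=(3,None) exec_start@6 write@7
I5 mul r3: issue@6 deps=(2,4) exec_start@7 write@9

Answer: 2 4 5 6 7 9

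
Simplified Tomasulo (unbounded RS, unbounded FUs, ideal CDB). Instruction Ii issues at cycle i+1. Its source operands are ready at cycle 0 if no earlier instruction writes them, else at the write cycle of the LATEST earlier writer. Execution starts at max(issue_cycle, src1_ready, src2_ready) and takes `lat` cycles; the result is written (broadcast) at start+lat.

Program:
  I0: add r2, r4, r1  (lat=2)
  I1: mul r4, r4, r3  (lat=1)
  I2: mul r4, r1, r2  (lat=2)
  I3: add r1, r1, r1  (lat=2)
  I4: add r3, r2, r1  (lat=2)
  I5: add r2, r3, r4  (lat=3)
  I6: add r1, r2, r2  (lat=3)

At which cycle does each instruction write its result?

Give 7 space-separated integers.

I0 add r2: issue@1 deps=(None,None) exec_start@1 write@3
I1 mul r4: issue@2 deps=(None,None) exec_start@2 write@3
I2 mul r4: issue@3 deps=(None,0) exec_start@3 write@5
I3 add r1: issue@4 deps=(None,None) exec_start@4 write@6
I4 add r3: issue@5 deps=(0,3) exec_start@6 write@8
I5 add r2: issue@6 deps=(4,2) exec_start@8 write@11
I6 add r1: issue@7 deps=(5,5) exec_start@11 write@14

Answer: 3 3 5 6 8 11 14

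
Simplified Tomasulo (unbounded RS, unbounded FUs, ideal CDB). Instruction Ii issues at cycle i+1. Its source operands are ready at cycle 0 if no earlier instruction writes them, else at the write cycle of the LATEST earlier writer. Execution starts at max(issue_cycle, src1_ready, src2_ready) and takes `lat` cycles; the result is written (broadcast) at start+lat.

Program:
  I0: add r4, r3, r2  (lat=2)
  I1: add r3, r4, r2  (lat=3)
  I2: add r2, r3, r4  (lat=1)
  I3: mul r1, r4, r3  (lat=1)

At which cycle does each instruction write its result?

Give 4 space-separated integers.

Answer: 3 6 7 7

Derivation:
I0 add r4: issue@1 deps=(None,None) exec_start@1 write@3
I1 add r3: issue@2 deps=(0,None) exec_start@3 write@6
I2 add r2: issue@3 deps=(1,0) exec_start@6 write@7
I3 mul r1: issue@4 deps=(0,1) exec_start@6 write@7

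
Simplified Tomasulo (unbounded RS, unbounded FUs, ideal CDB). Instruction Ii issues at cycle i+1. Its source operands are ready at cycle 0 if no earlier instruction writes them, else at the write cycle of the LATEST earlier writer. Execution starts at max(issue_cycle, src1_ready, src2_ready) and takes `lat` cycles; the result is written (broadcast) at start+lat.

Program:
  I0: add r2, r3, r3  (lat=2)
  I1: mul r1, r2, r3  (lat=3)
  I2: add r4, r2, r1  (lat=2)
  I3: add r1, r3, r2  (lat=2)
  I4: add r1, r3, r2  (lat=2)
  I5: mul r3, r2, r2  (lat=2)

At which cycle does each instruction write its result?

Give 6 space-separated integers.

Answer: 3 6 8 6 7 8

Derivation:
I0 add r2: issue@1 deps=(None,None) exec_start@1 write@3
I1 mul r1: issue@2 deps=(0,None) exec_start@3 write@6
I2 add r4: issue@3 deps=(0,1) exec_start@6 write@8
I3 add r1: issue@4 deps=(None,0) exec_start@4 write@6
I4 add r1: issue@5 deps=(None,0) exec_start@5 write@7
I5 mul r3: issue@6 deps=(0,0) exec_start@6 write@8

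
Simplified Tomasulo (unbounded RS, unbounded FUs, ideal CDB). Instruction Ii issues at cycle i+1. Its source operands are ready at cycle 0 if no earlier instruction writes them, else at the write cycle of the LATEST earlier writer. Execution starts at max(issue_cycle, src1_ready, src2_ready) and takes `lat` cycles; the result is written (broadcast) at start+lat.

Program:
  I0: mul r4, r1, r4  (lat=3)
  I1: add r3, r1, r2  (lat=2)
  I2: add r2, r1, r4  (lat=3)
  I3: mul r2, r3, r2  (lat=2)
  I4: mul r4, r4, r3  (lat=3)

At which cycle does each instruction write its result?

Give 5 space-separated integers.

Answer: 4 4 7 9 8

Derivation:
I0 mul r4: issue@1 deps=(None,None) exec_start@1 write@4
I1 add r3: issue@2 deps=(None,None) exec_start@2 write@4
I2 add r2: issue@3 deps=(None,0) exec_start@4 write@7
I3 mul r2: issue@4 deps=(1,2) exec_start@7 write@9
I4 mul r4: issue@5 deps=(0,1) exec_start@5 write@8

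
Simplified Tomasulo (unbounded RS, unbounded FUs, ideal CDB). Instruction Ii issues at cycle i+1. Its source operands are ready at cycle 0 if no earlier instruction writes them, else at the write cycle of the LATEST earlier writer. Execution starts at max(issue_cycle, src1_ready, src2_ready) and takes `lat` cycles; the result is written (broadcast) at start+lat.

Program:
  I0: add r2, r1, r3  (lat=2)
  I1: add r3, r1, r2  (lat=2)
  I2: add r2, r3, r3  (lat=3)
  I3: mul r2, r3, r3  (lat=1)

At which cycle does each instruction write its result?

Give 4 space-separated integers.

Answer: 3 5 8 6

Derivation:
I0 add r2: issue@1 deps=(None,None) exec_start@1 write@3
I1 add r3: issue@2 deps=(None,0) exec_start@3 write@5
I2 add r2: issue@3 deps=(1,1) exec_start@5 write@8
I3 mul r2: issue@4 deps=(1,1) exec_start@5 write@6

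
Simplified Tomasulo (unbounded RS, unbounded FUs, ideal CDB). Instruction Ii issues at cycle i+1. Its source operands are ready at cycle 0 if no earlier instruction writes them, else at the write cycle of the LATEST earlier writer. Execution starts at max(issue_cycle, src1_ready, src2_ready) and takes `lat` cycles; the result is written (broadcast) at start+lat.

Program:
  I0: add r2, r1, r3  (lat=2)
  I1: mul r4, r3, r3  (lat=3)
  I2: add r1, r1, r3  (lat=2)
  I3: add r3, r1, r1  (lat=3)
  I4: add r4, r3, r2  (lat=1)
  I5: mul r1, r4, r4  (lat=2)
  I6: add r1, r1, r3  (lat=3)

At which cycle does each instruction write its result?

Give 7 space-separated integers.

Answer: 3 5 5 8 9 11 14

Derivation:
I0 add r2: issue@1 deps=(None,None) exec_start@1 write@3
I1 mul r4: issue@2 deps=(None,None) exec_start@2 write@5
I2 add r1: issue@3 deps=(None,None) exec_start@3 write@5
I3 add r3: issue@4 deps=(2,2) exec_start@5 write@8
I4 add r4: issue@5 deps=(3,0) exec_start@8 write@9
I5 mul r1: issue@6 deps=(4,4) exec_start@9 write@11
I6 add r1: issue@7 deps=(5,3) exec_start@11 write@14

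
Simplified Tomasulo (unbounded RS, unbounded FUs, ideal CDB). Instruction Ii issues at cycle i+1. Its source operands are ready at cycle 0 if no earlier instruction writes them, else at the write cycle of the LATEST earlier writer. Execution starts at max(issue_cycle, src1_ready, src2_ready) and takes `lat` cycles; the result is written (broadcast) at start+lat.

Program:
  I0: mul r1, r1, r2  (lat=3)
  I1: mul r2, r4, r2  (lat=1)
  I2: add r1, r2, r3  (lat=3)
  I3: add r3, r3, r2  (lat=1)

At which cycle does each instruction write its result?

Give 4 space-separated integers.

Answer: 4 3 6 5

Derivation:
I0 mul r1: issue@1 deps=(None,None) exec_start@1 write@4
I1 mul r2: issue@2 deps=(None,None) exec_start@2 write@3
I2 add r1: issue@3 deps=(1,None) exec_start@3 write@6
I3 add r3: issue@4 deps=(None,1) exec_start@4 write@5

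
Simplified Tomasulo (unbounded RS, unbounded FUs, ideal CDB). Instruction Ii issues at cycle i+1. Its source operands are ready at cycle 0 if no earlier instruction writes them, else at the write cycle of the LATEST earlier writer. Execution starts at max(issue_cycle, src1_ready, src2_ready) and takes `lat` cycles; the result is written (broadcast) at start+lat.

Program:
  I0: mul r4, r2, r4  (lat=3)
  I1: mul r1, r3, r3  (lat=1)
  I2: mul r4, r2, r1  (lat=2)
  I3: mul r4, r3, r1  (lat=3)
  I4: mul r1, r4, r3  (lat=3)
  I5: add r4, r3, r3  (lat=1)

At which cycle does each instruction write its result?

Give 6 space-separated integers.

Answer: 4 3 5 7 10 7

Derivation:
I0 mul r4: issue@1 deps=(None,None) exec_start@1 write@4
I1 mul r1: issue@2 deps=(None,None) exec_start@2 write@3
I2 mul r4: issue@3 deps=(None,1) exec_start@3 write@5
I3 mul r4: issue@4 deps=(None,1) exec_start@4 write@7
I4 mul r1: issue@5 deps=(3,None) exec_start@7 write@10
I5 add r4: issue@6 deps=(None,None) exec_start@6 write@7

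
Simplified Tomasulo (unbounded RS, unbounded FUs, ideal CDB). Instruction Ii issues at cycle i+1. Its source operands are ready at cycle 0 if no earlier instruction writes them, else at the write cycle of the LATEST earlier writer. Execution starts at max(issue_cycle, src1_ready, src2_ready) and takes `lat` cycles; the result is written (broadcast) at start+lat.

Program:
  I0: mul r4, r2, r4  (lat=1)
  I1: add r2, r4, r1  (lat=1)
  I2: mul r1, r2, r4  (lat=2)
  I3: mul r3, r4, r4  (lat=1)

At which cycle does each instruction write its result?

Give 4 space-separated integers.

I0 mul r4: issue@1 deps=(None,None) exec_start@1 write@2
I1 add r2: issue@2 deps=(0,None) exec_start@2 write@3
I2 mul r1: issue@3 deps=(1,0) exec_start@3 write@5
I3 mul r3: issue@4 deps=(0,0) exec_start@4 write@5

Answer: 2 3 5 5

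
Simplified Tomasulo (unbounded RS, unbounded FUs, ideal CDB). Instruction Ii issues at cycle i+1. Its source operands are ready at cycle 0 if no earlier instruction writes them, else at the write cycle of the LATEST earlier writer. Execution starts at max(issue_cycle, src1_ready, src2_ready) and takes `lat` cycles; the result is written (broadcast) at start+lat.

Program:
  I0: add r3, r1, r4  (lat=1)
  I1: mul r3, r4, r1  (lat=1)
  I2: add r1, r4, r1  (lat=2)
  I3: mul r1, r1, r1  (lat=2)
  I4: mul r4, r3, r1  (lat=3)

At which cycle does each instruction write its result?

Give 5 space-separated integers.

I0 add r3: issue@1 deps=(None,None) exec_start@1 write@2
I1 mul r3: issue@2 deps=(None,None) exec_start@2 write@3
I2 add r1: issue@3 deps=(None,None) exec_start@3 write@5
I3 mul r1: issue@4 deps=(2,2) exec_start@5 write@7
I4 mul r4: issue@5 deps=(1,3) exec_start@7 write@10

Answer: 2 3 5 7 10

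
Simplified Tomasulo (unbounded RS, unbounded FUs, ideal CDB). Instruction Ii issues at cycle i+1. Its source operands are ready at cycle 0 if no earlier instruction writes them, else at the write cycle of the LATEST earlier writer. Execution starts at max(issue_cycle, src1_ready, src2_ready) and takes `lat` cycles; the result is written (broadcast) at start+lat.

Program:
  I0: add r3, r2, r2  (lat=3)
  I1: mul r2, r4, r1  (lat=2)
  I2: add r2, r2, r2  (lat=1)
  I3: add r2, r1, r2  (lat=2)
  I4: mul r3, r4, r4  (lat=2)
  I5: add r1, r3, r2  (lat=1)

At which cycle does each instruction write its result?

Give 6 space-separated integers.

Answer: 4 4 5 7 7 8

Derivation:
I0 add r3: issue@1 deps=(None,None) exec_start@1 write@4
I1 mul r2: issue@2 deps=(None,None) exec_start@2 write@4
I2 add r2: issue@3 deps=(1,1) exec_start@4 write@5
I3 add r2: issue@4 deps=(None,2) exec_start@5 write@7
I4 mul r3: issue@5 deps=(None,None) exec_start@5 write@7
I5 add r1: issue@6 deps=(4,3) exec_start@7 write@8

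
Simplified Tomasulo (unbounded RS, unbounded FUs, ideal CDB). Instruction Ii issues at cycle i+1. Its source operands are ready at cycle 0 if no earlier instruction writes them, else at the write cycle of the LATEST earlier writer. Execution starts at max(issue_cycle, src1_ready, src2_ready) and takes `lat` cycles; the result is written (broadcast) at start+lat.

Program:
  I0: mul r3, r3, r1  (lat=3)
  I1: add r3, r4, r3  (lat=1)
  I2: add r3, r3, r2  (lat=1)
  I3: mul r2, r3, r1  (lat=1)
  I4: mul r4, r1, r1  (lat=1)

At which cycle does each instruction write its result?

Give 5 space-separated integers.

Answer: 4 5 6 7 6

Derivation:
I0 mul r3: issue@1 deps=(None,None) exec_start@1 write@4
I1 add r3: issue@2 deps=(None,0) exec_start@4 write@5
I2 add r3: issue@3 deps=(1,None) exec_start@5 write@6
I3 mul r2: issue@4 deps=(2,None) exec_start@6 write@7
I4 mul r4: issue@5 deps=(None,None) exec_start@5 write@6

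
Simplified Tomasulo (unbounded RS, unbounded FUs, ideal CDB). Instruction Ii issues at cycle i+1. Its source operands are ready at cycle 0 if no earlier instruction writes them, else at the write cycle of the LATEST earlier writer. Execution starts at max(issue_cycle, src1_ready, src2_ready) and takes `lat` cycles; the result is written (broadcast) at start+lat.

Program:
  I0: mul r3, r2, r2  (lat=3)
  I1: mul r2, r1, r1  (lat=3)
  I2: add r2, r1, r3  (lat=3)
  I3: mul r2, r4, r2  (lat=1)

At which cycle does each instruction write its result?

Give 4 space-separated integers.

I0 mul r3: issue@1 deps=(None,None) exec_start@1 write@4
I1 mul r2: issue@2 deps=(None,None) exec_start@2 write@5
I2 add r2: issue@3 deps=(None,0) exec_start@4 write@7
I3 mul r2: issue@4 deps=(None,2) exec_start@7 write@8

Answer: 4 5 7 8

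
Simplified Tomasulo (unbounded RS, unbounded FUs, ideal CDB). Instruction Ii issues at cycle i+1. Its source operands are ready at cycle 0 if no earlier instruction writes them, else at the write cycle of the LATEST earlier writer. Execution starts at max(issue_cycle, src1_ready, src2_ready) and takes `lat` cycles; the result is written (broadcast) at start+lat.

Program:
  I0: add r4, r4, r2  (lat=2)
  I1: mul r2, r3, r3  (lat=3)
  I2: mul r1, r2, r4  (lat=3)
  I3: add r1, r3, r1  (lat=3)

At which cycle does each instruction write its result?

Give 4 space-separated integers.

Answer: 3 5 8 11

Derivation:
I0 add r4: issue@1 deps=(None,None) exec_start@1 write@3
I1 mul r2: issue@2 deps=(None,None) exec_start@2 write@5
I2 mul r1: issue@3 deps=(1,0) exec_start@5 write@8
I3 add r1: issue@4 deps=(None,2) exec_start@8 write@11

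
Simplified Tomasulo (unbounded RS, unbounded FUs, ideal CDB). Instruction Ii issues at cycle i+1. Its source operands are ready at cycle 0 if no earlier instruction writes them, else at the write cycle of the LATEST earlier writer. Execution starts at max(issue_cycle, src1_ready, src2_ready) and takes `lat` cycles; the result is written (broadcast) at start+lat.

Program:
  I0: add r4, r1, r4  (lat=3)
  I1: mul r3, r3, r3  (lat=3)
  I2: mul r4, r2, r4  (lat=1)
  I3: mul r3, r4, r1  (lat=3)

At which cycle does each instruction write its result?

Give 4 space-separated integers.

I0 add r4: issue@1 deps=(None,None) exec_start@1 write@4
I1 mul r3: issue@2 deps=(None,None) exec_start@2 write@5
I2 mul r4: issue@3 deps=(None,0) exec_start@4 write@5
I3 mul r3: issue@4 deps=(2,None) exec_start@5 write@8

Answer: 4 5 5 8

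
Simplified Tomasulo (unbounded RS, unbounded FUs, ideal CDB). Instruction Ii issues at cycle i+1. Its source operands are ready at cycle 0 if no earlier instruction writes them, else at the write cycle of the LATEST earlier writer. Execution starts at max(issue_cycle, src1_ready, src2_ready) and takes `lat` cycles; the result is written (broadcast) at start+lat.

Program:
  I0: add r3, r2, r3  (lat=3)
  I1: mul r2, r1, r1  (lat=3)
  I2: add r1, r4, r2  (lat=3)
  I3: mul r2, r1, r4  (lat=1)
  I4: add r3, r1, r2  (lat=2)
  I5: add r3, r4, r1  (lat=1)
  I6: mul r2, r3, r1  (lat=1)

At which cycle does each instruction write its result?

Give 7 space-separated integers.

I0 add r3: issue@1 deps=(None,None) exec_start@1 write@4
I1 mul r2: issue@2 deps=(None,None) exec_start@2 write@5
I2 add r1: issue@3 deps=(None,1) exec_start@5 write@8
I3 mul r2: issue@4 deps=(2,None) exec_start@8 write@9
I4 add r3: issue@5 deps=(2,3) exec_start@9 write@11
I5 add r3: issue@6 deps=(None,2) exec_start@8 write@9
I6 mul r2: issue@7 deps=(5,2) exec_start@9 write@10

Answer: 4 5 8 9 11 9 10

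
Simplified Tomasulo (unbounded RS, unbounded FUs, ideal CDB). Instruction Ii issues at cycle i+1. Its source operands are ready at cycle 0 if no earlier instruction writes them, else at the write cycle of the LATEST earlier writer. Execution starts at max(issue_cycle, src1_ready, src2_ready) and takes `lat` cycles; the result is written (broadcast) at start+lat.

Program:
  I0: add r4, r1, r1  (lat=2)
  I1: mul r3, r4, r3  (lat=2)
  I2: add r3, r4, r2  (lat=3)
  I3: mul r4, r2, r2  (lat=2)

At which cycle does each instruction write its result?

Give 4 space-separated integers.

Answer: 3 5 6 6

Derivation:
I0 add r4: issue@1 deps=(None,None) exec_start@1 write@3
I1 mul r3: issue@2 deps=(0,None) exec_start@3 write@5
I2 add r3: issue@3 deps=(0,None) exec_start@3 write@6
I3 mul r4: issue@4 deps=(None,None) exec_start@4 write@6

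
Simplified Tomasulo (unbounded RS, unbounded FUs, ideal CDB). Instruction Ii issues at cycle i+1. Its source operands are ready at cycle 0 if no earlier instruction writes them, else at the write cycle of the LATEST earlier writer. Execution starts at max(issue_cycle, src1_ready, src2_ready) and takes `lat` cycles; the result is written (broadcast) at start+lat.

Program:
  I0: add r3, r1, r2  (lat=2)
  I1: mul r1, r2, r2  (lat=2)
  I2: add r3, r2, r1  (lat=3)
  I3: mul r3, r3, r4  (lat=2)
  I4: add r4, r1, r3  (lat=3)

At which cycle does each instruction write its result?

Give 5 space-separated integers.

Answer: 3 4 7 9 12

Derivation:
I0 add r3: issue@1 deps=(None,None) exec_start@1 write@3
I1 mul r1: issue@2 deps=(None,None) exec_start@2 write@4
I2 add r3: issue@3 deps=(None,1) exec_start@4 write@7
I3 mul r3: issue@4 deps=(2,None) exec_start@7 write@9
I4 add r4: issue@5 deps=(1,3) exec_start@9 write@12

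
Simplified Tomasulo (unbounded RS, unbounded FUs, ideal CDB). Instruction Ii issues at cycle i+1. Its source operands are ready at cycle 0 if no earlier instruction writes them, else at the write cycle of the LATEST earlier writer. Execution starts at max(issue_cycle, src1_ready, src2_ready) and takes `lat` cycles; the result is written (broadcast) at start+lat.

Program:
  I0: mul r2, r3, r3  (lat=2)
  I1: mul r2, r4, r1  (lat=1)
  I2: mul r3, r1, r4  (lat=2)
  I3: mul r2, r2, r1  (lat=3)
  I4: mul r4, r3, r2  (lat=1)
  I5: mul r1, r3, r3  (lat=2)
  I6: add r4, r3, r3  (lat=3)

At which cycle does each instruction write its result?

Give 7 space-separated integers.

I0 mul r2: issue@1 deps=(None,None) exec_start@1 write@3
I1 mul r2: issue@2 deps=(None,None) exec_start@2 write@3
I2 mul r3: issue@3 deps=(None,None) exec_start@3 write@5
I3 mul r2: issue@4 deps=(1,None) exec_start@4 write@7
I4 mul r4: issue@5 deps=(2,3) exec_start@7 write@8
I5 mul r1: issue@6 deps=(2,2) exec_start@6 write@8
I6 add r4: issue@7 deps=(2,2) exec_start@7 write@10

Answer: 3 3 5 7 8 8 10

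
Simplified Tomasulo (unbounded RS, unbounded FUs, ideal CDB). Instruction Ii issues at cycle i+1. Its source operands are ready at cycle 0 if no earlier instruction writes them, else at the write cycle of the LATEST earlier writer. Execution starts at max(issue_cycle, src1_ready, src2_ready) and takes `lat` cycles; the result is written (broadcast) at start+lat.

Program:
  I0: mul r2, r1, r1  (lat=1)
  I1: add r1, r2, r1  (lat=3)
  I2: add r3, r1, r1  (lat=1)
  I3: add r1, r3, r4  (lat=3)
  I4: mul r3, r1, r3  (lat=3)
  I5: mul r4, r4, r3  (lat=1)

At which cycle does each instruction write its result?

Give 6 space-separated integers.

Answer: 2 5 6 9 12 13

Derivation:
I0 mul r2: issue@1 deps=(None,None) exec_start@1 write@2
I1 add r1: issue@2 deps=(0,None) exec_start@2 write@5
I2 add r3: issue@3 deps=(1,1) exec_start@5 write@6
I3 add r1: issue@4 deps=(2,None) exec_start@6 write@9
I4 mul r3: issue@5 deps=(3,2) exec_start@9 write@12
I5 mul r4: issue@6 deps=(None,4) exec_start@12 write@13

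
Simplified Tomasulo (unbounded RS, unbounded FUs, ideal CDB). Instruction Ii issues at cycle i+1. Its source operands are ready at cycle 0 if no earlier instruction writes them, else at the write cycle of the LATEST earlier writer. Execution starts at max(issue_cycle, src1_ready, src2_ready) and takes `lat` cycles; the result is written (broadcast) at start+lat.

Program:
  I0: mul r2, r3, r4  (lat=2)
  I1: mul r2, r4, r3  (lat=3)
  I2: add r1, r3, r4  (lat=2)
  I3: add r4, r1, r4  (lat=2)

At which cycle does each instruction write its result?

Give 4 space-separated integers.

Answer: 3 5 5 7

Derivation:
I0 mul r2: issue@1 deps=(None,None) exec_start@1 write@3
I1 mul r2: issue@2 deps=(None,None) exec_start@2 write@5
I2 add r1: issue@3 deps=(None,None) exec_start@3 write@5
I3 add r4: issue@4 deps=(2,None) exec_start@5 write@7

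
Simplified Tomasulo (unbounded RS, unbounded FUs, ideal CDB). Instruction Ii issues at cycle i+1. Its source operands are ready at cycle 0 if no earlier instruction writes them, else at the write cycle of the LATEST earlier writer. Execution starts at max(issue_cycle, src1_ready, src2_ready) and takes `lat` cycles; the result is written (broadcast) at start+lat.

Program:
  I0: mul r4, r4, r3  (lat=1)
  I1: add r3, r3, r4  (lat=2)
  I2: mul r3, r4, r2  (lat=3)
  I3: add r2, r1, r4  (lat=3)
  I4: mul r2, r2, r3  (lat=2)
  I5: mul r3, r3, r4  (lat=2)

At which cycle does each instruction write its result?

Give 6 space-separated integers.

Answer: 2 4 6 7 9 8

Derivation:
I0 mul r4: issue@1 deps=(None,None) exec_start@1 write@2
I1 add r3: issue@2 deps=(None,0) exec_start@2 write@4
I2 mul r3: issue@3 deps=(0,None) exec_start@3 write@6
I3 add r2: issue@4 deps=(None,0) exec_start@4 write@7
I4 mul r2: issue@5 deps=(3,2) exec_start@7 write@9
I5 mul r3: issue@6 deps=(2,0) exec_start@6 write@8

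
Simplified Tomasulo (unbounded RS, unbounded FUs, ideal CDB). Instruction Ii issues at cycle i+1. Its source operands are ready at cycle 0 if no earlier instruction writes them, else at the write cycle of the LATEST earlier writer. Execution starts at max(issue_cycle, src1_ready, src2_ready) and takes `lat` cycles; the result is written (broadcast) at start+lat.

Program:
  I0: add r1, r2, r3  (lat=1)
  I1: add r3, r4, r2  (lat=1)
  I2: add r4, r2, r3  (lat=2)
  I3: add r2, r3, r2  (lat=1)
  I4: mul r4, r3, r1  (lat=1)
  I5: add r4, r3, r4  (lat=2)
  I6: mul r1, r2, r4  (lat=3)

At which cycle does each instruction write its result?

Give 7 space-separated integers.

Answer: 2 3 5 5 6 8 11

Derivation:
I0 add r1: issue@1 deps=(None,None) exec_start@1 write@2
I1 add r3: issue@2 deps=(None,None) exec_start@2 write@3
I2 add r4: issue@3 deps=(None,1) exec_start@3 write@5
I3 add r2: issue@4 deps=(1,None) exec_start@4 write@5
I4 mul r4: issue@5 deps=(1,0) exec_start@5 write@6
I5 add r4: issue@6 deps=(1,4) exec_start@6 write@8
I6 mul r1: issue@7 deps=(3,5) exec_start@8 write@11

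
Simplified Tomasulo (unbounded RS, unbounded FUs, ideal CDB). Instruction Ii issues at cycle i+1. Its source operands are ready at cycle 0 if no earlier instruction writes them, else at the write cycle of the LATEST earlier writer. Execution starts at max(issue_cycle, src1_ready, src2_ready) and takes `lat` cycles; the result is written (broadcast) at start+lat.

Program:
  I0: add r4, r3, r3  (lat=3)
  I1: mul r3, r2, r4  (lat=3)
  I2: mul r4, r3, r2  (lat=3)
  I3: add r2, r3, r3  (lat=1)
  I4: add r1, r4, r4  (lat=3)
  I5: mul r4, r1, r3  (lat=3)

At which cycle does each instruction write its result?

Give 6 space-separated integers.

Answer: 4 7 10 8 13 16

Derivation:
I0 add r4: issue@1 deps=(None,None) exec_start@1 write@4
I1 mul r3: issue@2 deps=(None,0) exec_start@4 write@7
I2 mul r4: issue@3 deps=(1,None) exec_start@7 write@10
I3 add r2: issue@4 deps=(1,1) exec_start@7 write@8
I4 add r1: issue@5 deps=(2,2) exec_start@10 write@13
I5 mul r4: issue@6 deps=(4,1) exec_start@13 write@16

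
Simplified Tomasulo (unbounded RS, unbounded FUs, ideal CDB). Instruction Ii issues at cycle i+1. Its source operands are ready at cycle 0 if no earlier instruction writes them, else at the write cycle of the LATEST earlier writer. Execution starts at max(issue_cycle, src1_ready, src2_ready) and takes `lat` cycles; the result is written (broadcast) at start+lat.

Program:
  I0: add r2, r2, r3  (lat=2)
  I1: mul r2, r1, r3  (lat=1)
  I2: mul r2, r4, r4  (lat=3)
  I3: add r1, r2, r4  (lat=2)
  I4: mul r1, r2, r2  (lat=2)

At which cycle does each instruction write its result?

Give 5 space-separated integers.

I0 add r2: issue@1 deps=(None,None) exec_start@1 write@3
I1 mul r2: issue@2 deps=(None,None) exec_start@2 write@3
I2 mul r2: issue@3 deps=(None,None) exec_start@3 write@6
I3 add r1: issue@4 deps=(2,None) exec_start@6 write@8
I4 mul r1: issue@5 deps=(2,2) exec_start@6 write@8

Answer: 3 3 6 8 8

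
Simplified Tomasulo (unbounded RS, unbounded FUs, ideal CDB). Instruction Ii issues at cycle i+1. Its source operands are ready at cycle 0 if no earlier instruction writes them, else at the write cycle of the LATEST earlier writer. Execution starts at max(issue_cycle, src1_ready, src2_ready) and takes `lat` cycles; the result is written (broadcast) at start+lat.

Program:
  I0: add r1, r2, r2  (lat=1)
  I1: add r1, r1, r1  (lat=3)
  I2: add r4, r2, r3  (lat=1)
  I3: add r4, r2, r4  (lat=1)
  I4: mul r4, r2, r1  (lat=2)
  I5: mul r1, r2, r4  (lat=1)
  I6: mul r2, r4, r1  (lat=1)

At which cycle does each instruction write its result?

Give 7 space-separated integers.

I0 add r1: issue@1 deps=(None,None) exec_start@1 write@2
I1 add r1: issue@2 deps=(0,0) exec_start@2 write@5
I2 add r4: issue@3 deps=(None,None) exec_start@3 write@4
I3 add r4: issue@4 deps=(None,2) exec_start@4 write@5
I4 mul r4: issue@5 deps=(None,1) exec_start@5 write@7
I5 mul r1: issue@6 deps=(None,4) exec_start@7 write@8
I6 mul r2: issue@7 deps=(4,5) exec_start@8 write@9

Answer: 2 5 4 5 7 8 9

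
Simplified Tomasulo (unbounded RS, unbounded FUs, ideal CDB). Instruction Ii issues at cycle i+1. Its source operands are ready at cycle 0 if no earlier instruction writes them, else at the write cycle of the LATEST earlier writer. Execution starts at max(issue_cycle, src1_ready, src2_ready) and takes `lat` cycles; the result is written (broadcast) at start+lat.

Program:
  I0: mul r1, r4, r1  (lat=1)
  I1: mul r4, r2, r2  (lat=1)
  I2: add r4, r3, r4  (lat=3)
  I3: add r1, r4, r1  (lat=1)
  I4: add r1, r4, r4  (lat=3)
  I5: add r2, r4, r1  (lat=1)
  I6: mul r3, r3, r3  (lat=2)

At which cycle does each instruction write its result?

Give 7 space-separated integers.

I0 mul r1: issue@1 deps=(None,None) exec_start@1 write@2
I1 mul r4: issue@2 deps=(None,None) exec_start@2 write@3
I2 add r4: issue@3 deps=(None,1) exec_start@3 write@6
I3 add r1: issue@4 deps=(2,0) exec_start@6 write@7
I4 add r1: issue@5 deps=(2,2) exec_start@6 write@9
I5 add r2: issue@6 deps=(2,4) exec_start@9 write@10
I6 mul r3: issue@7 deps=(None,None) exec_start@7 write@9

Answer: 2 3 6 7 9 10 9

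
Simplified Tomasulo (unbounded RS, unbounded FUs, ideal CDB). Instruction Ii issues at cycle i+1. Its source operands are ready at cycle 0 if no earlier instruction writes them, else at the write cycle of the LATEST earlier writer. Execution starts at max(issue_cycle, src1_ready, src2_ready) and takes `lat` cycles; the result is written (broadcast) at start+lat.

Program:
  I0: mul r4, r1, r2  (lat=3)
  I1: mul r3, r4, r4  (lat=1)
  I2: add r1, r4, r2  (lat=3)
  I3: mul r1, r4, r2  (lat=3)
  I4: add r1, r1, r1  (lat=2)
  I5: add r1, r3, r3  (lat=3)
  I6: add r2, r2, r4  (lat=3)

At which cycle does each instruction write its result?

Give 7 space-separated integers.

I0 mul r4: issue@1 deps=(None,None) exec_start@1 write@4
I1 mul r3: issue@2 deps=(0,0) exec_start@4 write@5
I2 add r1: issue@3 deps=(0,None) exec_start@4 write@7
I3 mul r1: issue@4 deps=(0,None) exec_start@4 write@7
I4 add r1: issue@5 deps=(3,3) exec_start@7 write@9
I5 add r1: issue@6 deps=(1,1) exec_start@6 write@9
I6 add r2: issue@7 deps=(None,0) exec_start@7 write@10

Answer: 4 5 7 7 9 9 10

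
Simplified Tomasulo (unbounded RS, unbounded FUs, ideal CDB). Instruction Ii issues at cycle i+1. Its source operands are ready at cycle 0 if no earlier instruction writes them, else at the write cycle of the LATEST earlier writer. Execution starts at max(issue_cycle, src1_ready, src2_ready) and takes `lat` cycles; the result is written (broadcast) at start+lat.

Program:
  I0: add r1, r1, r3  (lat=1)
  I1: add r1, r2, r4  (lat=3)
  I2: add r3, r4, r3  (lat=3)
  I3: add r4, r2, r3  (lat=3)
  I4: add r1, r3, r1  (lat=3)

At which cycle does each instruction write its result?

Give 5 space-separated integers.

I0 add r1: issue@1 deps=(None,None) exec_start@1 write@2
I1 add r1: issue@2 deps=(None,None) exec_start@2 write@5
I2 add r3: issue@3 deps=(None,None) exec_start@3 write@6
I3 add r4: issue@4 deps=(None,2) exec_start@6 write@9
I4 add r1: issue@5 deps=(2,1) exec_start@6 write@9

Answer: 2 5 6 9 9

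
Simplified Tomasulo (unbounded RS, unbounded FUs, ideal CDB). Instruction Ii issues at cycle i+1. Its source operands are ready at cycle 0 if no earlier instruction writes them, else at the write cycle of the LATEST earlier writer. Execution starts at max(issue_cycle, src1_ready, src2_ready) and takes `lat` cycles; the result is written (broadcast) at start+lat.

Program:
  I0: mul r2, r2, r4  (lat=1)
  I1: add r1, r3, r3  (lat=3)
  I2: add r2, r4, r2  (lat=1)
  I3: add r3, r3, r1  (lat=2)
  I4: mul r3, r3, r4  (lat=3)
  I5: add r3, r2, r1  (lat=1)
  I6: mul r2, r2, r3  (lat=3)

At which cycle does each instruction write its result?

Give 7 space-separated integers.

Answer: 2 5 4 7 10 7 10

Derivation:
I0 mul r2: issue@1 deps=(None,None) exec_start@1 write@2
I1 add r1: issue@2 deps=(None,None) exec_start@2 write@5
I2 add r2: issue@3 deps=(None,0) exec_start@3 write@4
I3 add r3: issue@4 deps=(None,1) exec_start@5 write@7
I4 mul r3: issue@5 deps=(3,None) exec_start@7 write@10
I5 add r3: issue@6 deps=(2,1) exec_start@6 write@7
I6 mul r2: issue@7 deps=(2,5) exec_start@7 write@10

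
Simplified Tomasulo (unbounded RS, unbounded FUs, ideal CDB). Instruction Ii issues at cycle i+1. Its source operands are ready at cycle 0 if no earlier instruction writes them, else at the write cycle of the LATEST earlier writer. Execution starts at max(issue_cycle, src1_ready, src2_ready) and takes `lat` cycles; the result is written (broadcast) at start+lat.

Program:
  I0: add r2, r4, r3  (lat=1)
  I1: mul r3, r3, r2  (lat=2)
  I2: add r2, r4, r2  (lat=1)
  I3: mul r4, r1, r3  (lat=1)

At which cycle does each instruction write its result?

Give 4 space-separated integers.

I0 add r2: issue@1 deps=(None,None) exec_start@1 write@2
I1 mul r3: issue@2 deps=(None,0) exec_start@2 write@4
I2 add r2: issue@3 deps=(None,0) exec_start@3 write@4
I3 mul r4: issue@4 deps=(None,1) exec_start@4 write@5

Answer: 2 4 4 5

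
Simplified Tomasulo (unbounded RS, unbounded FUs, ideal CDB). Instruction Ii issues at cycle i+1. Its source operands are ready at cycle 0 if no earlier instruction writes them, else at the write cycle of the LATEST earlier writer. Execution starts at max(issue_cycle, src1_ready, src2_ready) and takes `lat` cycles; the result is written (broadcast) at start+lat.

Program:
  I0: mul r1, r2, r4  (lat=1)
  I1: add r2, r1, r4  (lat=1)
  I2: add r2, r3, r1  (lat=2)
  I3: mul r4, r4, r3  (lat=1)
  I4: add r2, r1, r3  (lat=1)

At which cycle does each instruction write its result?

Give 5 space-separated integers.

Answer: 2 3 5 5 6

Derivation:
I0 mul r1: issue@1 deps=(None,None) exec_start@1 write@2
I1 add r2: issue@2 deps=(0,None) exec_start@2 write@3
I2 add r2: issue@3 deps=(None,0) exec_start@3 write@5
I3 mul r4: issue@4 deps=(None,None) exec_start@4 write@5
I4 add r2: issue@5 deps=(0,None) exec_start@5 write@6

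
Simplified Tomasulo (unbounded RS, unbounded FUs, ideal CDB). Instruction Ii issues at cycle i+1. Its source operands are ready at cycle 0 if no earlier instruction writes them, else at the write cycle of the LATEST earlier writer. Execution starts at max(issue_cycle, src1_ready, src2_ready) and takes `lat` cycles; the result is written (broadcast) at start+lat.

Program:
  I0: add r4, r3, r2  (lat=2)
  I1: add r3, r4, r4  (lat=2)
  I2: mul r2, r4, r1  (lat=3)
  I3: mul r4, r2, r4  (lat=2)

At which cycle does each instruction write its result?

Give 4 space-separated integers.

Answer: 3 5 6 8

Derivation:
I0 add r4: issue@1 deps=(None,None) exec_start@1 write@3
I1 add r3: issue@2 deps=(0,0) exec_start@3 write@5
I2 mul r2: issue@3 deps=(0,None) exec_start@3 write@6
I3 mul r4: issue@4 deps=(2,0) exec_start@6 write@8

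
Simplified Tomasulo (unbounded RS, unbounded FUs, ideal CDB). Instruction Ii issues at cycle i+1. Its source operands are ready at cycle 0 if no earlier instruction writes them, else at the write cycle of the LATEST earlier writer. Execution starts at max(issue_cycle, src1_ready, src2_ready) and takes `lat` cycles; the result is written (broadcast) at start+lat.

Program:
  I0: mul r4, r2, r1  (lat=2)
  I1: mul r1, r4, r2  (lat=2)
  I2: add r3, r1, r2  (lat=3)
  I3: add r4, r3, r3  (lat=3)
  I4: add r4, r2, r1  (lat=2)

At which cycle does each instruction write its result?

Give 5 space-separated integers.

Answer: 3 5 8 11 7

Derivation:
I0 mul r4: issue@1 deps=(None,None) exec_start@1 write@3
I1 mul r1: issue@2 deps=(0,None) exec_start@3 write@5
I2 add r3: issue@3 deps=(1,None) exec_start@5 write@8
I3 add r4: issue@4 deps=(2,2) exec_start@8 write@11
I4 add r4: issue@5 deps=(None,1) exec_start@5 write@7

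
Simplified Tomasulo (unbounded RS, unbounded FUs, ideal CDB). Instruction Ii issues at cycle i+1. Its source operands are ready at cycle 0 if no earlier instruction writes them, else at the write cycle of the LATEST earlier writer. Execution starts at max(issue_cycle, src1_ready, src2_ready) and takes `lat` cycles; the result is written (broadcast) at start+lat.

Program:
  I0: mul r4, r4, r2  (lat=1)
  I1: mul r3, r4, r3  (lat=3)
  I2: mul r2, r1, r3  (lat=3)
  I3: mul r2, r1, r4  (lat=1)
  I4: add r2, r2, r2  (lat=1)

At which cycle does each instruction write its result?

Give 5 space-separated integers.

I0 mul r4: issue@1 deps=(None,None) exec_start@1 write@2
I1 mul r3: issue@2 deps=(0,None) exec_start@2 write@5
I2 mul r2: issue@3 deps=(None,1) exec_start@5 write@8
I3 mul r2: issue@4 deps=(None,0) exec_start@4 write@5
I4 add r2: issue@5 deps=(3,3) exec_start@5 write@6

Answer: 2 5 8 5 6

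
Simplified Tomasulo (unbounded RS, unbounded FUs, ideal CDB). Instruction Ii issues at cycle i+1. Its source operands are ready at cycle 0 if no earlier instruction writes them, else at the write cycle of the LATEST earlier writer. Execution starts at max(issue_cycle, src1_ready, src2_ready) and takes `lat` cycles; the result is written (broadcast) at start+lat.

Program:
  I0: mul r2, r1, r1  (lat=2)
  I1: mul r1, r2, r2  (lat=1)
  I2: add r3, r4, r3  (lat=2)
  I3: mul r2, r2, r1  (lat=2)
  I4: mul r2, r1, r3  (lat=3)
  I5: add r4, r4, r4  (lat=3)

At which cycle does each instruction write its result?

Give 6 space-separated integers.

Answer: 3 4 5 6 8 9

Derivation:
I0 mul r2: issue@1 deps=(None,None) exec_start@1 write@3
I1 mul r1: issue@2 deps=(0,0) exec_start@3 write@4
I2 add r3: issue@3 deps=(None,None) exec_start@3 write@5
I3 mul r2: issue@4 deps=(0,1) exec_start@4 write@6
I4 mul r2: issue@5 deps=(1,2) exec_start@5 write@8
I5 add r4: issue@6 deps=(None,None) exec_start@6 write@9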